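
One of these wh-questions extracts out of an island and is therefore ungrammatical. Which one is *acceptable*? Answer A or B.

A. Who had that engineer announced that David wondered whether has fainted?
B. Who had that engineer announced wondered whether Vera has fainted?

In A, the wh-phrase is extracted from inside a wh-island (introduced by "whether"), which blocks movement.
In B, the extraction path crosses only that-complement boundaries, which are transparent.
So B is grammatical.

B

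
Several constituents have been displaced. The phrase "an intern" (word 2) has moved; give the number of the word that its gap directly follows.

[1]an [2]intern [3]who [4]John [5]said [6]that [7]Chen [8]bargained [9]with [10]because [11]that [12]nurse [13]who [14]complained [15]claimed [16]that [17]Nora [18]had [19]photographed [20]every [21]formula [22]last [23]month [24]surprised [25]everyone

The displaced element is "an intern" (word 2).
It is linked across 1 clause boundary (that).
It functions as the object of the preposition "with" of "bargained", so the gap sits immediately after word 9 ("with").
Base order: John said that Chen bargained with an intern because that nurse who complained claimed that Nora had photographed every formula last month.

9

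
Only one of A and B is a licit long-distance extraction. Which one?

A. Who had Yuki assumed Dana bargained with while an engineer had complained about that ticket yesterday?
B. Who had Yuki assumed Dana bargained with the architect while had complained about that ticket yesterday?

A

In B, the wh-phrase is extracted from inside an adjunct island (introduced by "while"), which blocks movement.
In A, the extraction path crosses only that-complement boundaries, which are transparent.
So A is grammatical.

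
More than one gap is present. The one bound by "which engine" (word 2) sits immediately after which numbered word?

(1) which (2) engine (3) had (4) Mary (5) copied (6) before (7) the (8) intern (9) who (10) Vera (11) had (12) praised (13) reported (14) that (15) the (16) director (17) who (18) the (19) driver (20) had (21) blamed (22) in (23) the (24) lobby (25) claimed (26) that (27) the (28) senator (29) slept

The displaced element is "which engine" (word 2).
It functions as the direct object of "copied", so the gap sits immediately after word 5 ("copied").
Base order: Mary had copied which engine before the intern who Vera had praised reported that the director who the driver had blamed in the lobby claimed that the senator slept.

5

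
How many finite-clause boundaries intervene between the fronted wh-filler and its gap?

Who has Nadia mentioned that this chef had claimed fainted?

"who" is extracted from the subject of "fainted".
Boundaries crossed, outermost first: [that], [Ø] — 2 in total.

2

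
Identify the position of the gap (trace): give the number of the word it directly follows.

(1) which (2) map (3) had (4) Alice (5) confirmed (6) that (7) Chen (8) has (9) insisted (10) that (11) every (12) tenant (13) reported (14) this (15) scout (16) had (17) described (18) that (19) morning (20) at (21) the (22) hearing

The displaced element is "which map" (word 2).
It is linked across 3 clause boundaries (that → that → Ø).
It functions as the direct object of "described", so the gap sits immediately after word 17 ("described").
Base order: Alice had confirmed that Chen has insisted that every tenant reported this scout had described which map that morning at the hearing.

17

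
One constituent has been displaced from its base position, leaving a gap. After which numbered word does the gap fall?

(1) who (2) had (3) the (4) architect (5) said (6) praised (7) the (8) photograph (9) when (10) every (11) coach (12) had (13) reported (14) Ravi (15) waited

The displaced element is "who" (word 1).
It is linked across 1 clause boundary (Ø).
It functions as the subject of "praised", so the gap sits immediately after word 5 ("said").
Base order: The architect had said that who praised the photograph when every coach had reported Ravi waited.

5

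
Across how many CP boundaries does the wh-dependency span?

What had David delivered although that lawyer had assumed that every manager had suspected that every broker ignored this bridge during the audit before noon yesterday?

0

"what" originates inside the matrix clause — no clause boundary is crossed.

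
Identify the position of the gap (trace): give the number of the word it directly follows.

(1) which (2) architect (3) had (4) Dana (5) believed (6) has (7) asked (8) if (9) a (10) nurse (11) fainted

5

The displaced element is "which architect" (word 2).
It is linked across 1 clause boundary (Ø).
It functions as the subject of "asked", so the gap sits immediately after word 5 ("believed").
Base order: Dana had believed that which architect has asked if a nurse fainted.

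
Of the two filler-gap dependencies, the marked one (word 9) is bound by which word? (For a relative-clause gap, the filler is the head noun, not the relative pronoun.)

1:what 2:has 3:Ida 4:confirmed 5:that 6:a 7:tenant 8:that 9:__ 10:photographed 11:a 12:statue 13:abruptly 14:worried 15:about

7

The marked gap is inside the relative clause, the subject of "photographed".
Its filler is the head noun "tenant" (via "that"), at word 7.
(The other dependency links word 1 to a gap after word 15.)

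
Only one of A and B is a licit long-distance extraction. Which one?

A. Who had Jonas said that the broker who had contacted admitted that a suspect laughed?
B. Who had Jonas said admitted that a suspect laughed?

In A, the wh-phrase is extracted from inside a complex-NP island (relative clause) (introduced by "who"), which blocks movement.
In B, the extraction path crosses only that-complement boundaries, which are transparent.
So B is grammatical.

B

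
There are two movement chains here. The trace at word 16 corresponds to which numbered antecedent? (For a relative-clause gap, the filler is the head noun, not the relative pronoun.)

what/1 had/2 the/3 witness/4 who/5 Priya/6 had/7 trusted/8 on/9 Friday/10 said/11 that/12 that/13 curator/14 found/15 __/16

The marked gap is the direct object of "found".
Its filler is the fronted wh-phrase "what", at word 1.
(The other dependency links word 4 to a gap after word 8.)

1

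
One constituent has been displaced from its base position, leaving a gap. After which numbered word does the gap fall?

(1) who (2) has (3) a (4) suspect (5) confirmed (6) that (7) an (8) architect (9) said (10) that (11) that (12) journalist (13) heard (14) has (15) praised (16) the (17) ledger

13

The displaced element is "who" (word 1).
It is linked across 3 clause boundaries (that → that → Ø).
It functions as the subject of "praised", so the gap sits immediately after word 13 ("heard").
Base order: A suspect has confirmed that an architect said that that journalist heard that who has praised the ledger.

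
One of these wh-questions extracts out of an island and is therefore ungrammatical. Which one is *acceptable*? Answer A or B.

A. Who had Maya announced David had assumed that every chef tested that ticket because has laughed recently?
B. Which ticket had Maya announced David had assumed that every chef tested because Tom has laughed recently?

In A, the wh-phrase is extracted from inside an adjunct island (introduced by "because"), which blocks movement.
In B, the extraction path crosses only that-complement boundaries, which are transparent.
So B is grammatical.

B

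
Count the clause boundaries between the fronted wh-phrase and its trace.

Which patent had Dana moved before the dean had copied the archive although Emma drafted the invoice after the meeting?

0

"which patent" originates inside the matrix clause — no clause boundary is crossed.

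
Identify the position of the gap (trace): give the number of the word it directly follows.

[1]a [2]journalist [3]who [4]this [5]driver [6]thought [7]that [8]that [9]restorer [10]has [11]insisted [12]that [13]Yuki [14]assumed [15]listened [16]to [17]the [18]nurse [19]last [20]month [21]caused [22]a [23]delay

The displaced element is "a journalist" (word 2).
It is linked across 3 clause boundaries (that → that → Ø).
It functions as the subject of "listened", so the gap sits immediately after word 14 ("assumed").
Base order: This driver thought that that restorer has insisted that Yuki assumed that a journalist listened to the nurse last month.

14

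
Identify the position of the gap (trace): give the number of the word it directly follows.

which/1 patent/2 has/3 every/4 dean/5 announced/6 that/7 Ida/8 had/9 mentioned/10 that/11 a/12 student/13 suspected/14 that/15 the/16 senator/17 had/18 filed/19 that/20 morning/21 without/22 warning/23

The displaced element is "which patent" (word 2).
It is linked across 3 clause boundaries (that → that → that).
It functions as the direct object of "filed", so the gap sits immediately after word 19 ("filed").
Base order: Every dean has announced that Ida had mentioned that a student suspected that the senator had filed which patent that morning without warning.

19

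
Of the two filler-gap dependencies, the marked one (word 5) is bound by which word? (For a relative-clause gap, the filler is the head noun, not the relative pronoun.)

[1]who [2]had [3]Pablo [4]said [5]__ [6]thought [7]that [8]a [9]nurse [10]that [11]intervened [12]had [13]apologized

The marked gap is the subject of "thought".
Its filler is the fronted wh-phrase "who", at word 1.
(The other dependency links word 9 to a gap after word 10.)

1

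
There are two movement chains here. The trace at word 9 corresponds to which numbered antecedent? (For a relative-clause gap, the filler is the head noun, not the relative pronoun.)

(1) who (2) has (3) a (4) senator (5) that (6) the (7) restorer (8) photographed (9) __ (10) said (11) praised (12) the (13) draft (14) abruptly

4

The marked gap is inside the relative clause, the direct object of "photographed".
Its filler is the head noun "senator" (via "that"), at word 4.
(The other dependency links word 1 to a gap after word 10.)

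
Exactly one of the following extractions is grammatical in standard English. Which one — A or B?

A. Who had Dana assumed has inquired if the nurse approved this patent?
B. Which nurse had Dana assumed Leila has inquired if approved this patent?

A

In B, the wh-phrase is extracted from inside a wh-island (introduced by "if"), which blocks movement.
In A, the extraction path crosses only that-complement boundaries, which are transparent.
So A is grammatical.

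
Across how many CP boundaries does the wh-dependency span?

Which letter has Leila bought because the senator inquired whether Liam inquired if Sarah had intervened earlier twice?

0

"which letter" originates inside the matrix clause — no clause boundary is crossed.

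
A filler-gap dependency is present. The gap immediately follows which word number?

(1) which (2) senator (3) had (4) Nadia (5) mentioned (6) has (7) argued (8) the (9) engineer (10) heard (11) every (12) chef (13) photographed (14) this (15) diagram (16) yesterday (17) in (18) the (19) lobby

The displaced element is "which senator" (word 2).
It is linked across 1 clause boundary (Ø).
It functions as the subject of "argued", so the gap sits immediately after word 5 ("mentioned").
Base order: Nadia had mentioned that which senator has argued the engineer heard every chef photographed this diagram yesterday in the lobby.

5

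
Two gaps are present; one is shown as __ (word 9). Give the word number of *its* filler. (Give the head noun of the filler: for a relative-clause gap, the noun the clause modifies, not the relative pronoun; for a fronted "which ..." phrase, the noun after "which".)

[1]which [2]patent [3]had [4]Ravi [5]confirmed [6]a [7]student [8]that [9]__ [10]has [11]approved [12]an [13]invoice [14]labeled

7

The marked gap is inside the relative clause, the subject of "approved".
Its filler is the head noun "student" (via "that"), at word 7.
(The other dependency links word 2 to a gap after word 14.)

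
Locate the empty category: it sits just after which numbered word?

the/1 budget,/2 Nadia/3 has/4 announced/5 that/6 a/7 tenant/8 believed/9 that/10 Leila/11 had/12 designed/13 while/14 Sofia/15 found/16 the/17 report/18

The displaced element is "the budget" (word 2).
It is linked across 2 clause boundaries (that → that).
It functions as the direct object of "designed", so the gap sits immediately after word 13 ("designed").
Base order: Nadia has announced that a tenant believed that Leila had designed the budget while Sofia found the report.

13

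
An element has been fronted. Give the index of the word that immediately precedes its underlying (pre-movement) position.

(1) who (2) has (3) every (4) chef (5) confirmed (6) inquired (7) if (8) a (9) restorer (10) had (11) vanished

5

The displaced element is "who" (word 1).
It is linked across 1 clause boundary (Ø).
It functions as the subject of "inquired", so the gap sits immediately after word 5 ("confirmed").
Base order: Every chef has confirmed who inquired if a restorer had vanished.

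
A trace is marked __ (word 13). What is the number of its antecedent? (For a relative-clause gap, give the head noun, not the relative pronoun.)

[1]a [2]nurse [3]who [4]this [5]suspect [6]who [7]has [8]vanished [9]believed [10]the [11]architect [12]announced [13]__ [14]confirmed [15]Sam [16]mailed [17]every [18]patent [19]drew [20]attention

The gap at 13 is the subject of "confirmed", inside a relative clause.
The relative pronoun is "who" (word 3); it is bound by the head noun immediately before it.
Its filler is the head noun "nurse", at word 2.

2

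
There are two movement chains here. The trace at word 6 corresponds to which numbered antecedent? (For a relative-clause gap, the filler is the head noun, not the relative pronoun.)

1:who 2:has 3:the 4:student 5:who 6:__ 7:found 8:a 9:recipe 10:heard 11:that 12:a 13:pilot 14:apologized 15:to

The marked gap is inside the relative clause, the subject of "found".
Its filler is the head noun "student" (via "who"), at word 4.
(The other dependency links word 1 to a gap after word 15.)

4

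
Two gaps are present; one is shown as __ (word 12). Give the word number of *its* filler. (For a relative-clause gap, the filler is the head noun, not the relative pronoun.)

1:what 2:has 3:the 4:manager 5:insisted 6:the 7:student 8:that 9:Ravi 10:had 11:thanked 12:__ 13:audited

7

The marked gap is inside the relative clause, the direct object of "thanked".
Its filler is the head noun "student" (via "that"), at word 7.
(The other dependency links word 1 to a gap after word 13.)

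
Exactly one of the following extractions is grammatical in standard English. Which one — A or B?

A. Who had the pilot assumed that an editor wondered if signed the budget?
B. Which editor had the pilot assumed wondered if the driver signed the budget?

In A, the wh-phrase is extracted from inside a wh-island (introduced by "if"), which blocks movement.
In B, the extraction path crosses only that-complement boundaries, which are transparent.
So B is grammatical.

B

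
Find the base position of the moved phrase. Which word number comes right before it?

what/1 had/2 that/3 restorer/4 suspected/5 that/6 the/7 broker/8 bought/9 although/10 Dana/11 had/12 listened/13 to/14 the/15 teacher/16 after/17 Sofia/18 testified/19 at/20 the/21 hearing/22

9

The displaced element is "what" (word 1).
It is linked across 1 clause boundary (that).
It functions as the direct object of "bought", so the gap sits immediately after word 9 ("bought").
Base order: That restorer had suspected that the broker bought what although Dana had listened to the teacher after Sofia testified at the hearing.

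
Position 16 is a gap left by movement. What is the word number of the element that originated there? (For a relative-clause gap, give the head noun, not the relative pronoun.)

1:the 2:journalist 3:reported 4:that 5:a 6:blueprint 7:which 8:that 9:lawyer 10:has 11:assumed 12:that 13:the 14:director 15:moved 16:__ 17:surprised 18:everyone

6

The gap at 16 is the object of "moved", inside a relative clause.
The relative pronoun is "which" (word 7); it is bound by the head noun immediately before it.
Its filler is the head noun "blueprint", at word 6.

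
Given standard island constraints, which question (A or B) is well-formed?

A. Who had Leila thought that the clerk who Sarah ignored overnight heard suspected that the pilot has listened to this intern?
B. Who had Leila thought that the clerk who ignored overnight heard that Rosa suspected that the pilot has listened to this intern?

In B, the wh-phrase is extracted from inside a complex-NP island (relative clause) (introduced by "who"), which blocks movement.
In A, the extraction path crosses only that-complement boundaries, which are transparent.
So A is grammatical.

A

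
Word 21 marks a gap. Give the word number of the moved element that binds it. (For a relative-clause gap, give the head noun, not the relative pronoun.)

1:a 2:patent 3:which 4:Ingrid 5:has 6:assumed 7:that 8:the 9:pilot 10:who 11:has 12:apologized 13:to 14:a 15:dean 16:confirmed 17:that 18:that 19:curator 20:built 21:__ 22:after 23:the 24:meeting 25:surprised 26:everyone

2

The gap at 21 is the object of "built", inside a relative clause.
The relative pronoun is "which" (word 3); it is bound by the head noun immediately before it.
Its filler is the head noun "patent", at word 2.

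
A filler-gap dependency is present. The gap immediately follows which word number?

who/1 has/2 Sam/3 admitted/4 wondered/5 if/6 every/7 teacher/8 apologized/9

4

The displaced element is "who" (word 1).
It is linked across 1 clause boundary (Ø).
It functions as the subject of "wondered", so the gap sits immediately after word 4 ("admitted").
Base order: Sam has admitted that who wondered if every teacher apologized.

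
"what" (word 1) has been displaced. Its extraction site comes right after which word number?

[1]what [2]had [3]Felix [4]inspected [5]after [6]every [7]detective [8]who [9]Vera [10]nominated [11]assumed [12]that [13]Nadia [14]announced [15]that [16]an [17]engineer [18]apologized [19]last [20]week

4

The displaced element is "what" (word 1).
It functions as the direct object of "inspected", so the gap sits immediately after word 4 ("inspected").
Base order: Felix had inspected what after every detective who Vera nominated assumed that Nadia announced that an engineer apologized last week.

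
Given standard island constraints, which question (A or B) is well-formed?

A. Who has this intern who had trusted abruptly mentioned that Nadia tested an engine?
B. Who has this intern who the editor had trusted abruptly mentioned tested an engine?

B

In A, the wh-phrase is extracted from inside a complex-NP island (relative clause) (introduced by "who"), which blocks movement.
In B, the extraction path crosses only that-complement boundaries, which are transparent.
So B is grammatical.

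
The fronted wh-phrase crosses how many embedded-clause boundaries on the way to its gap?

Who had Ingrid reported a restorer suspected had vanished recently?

"who" is extracted from the subject of "vanished".
Boundaries crossed, outermost first: [Ø], [Ø] — 2 in total.

2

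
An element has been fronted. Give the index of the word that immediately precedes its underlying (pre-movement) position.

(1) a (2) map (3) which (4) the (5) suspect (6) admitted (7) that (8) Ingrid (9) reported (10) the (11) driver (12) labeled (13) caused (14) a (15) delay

The displaced element is "a map" (word 2).
It is linked across 2 clause boundaries (that → Ø).
It functions as the direct object of "labeled", so the gap sits immediately after word 12 ("labeled").
Base order: The suspect admitted that Ingrid reported the driver labeled a map.

12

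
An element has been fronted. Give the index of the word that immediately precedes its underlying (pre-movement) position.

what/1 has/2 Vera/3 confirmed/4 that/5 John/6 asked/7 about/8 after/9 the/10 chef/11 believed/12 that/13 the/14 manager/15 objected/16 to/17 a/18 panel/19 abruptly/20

The displaced element is "what" (word 1).
It is linked across 1 clause boundary (that).
It functions as the object of the preposition "about" of "asked", so the gap sits immediately after word 8 ("about").
Base order: Vera has confirmed that John asked about what after the chef believed that the manager objected to a panel abruptly.

8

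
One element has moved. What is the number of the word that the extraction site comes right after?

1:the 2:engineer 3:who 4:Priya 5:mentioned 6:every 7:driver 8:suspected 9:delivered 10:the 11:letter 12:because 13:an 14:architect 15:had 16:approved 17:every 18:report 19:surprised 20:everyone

The displaced element is "the engineer" (word 2).
It is linked across 2 clause boundaries (Ø → Ø).
It functions as the subject of "delivered", so the gap sits immediately after word 8 ("suspected").
Base order: Priya mentioned every driver suspected the engineer delivered the letter because an architect had approved every report.

8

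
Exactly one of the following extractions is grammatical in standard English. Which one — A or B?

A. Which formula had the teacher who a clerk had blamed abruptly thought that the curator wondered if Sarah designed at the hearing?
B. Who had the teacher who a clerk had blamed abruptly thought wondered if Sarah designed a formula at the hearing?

B

In A, the wh-phrase is extracted from inside a wh-island (introduced by "if"), which blocks movement.
In B, the extraction path crosses only that-complement boundaries, which are transparent.
So B is grammatical.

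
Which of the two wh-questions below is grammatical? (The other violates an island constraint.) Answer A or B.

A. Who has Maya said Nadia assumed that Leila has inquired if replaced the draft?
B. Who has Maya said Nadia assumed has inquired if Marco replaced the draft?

B

In A, the wh-phrase is extracted from inside a wh-island (introduced by "if"), which blocks movement.
In B, the extraction path crosses only that-complement boundaries, which are transparent.
So B is grammatical.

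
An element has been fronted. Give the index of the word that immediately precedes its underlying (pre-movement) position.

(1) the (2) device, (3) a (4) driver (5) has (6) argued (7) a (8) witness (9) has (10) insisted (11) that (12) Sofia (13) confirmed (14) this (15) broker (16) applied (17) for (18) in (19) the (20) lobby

The displaced element is "the device" (word 2).
It is linked across 3 clause boundaries (Ø → that → Ø).
It functions as the object of the preposition "for" of "applied", so the gap sits immediately after word 17 ("for").
Base order: A driver has argued a witness has insisted that Sofia confirmed this broker applied for the device in the lobby.

17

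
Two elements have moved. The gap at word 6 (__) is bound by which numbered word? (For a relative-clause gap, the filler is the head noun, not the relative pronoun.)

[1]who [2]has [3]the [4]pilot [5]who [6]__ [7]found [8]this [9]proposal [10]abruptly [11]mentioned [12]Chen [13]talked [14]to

4

The marked gap is inside the relative clause, the subject of "found".
Its filler is the head noun "pilot" (via "who"), at word 4.
(The other dependency links word 1 to a gap after word 14.)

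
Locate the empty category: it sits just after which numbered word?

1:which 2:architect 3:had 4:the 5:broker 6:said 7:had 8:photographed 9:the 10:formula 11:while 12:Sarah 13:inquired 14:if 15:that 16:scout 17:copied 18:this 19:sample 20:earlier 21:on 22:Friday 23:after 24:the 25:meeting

The displaced element is "which architect" (word 2).
It is linked across 1 clause boundary (Ø).
It functions as the subject of "photographed", so the gap sits immediately after word 6 ("said").
Base order: The broker had said that which architect had photographed the formula while Sarah inquired if that scout copied this sample earlier on Friday after the meeting.

6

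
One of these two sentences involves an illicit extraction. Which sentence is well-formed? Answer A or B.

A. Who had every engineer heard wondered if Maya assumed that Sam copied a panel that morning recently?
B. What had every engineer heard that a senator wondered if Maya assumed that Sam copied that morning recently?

In B, the wh-phrase is extracted from inside a wh-island (introduced by "if"), which blocks movement.
In A, the extraction path crosses only that-complement boundaries, which are transparent.
So A is grammatical.

A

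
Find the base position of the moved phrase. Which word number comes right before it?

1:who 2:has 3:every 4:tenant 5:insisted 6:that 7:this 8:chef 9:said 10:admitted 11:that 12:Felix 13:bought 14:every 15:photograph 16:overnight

The displaced element is "who" (word 1).
It is linked across 2 clause boundaries (that → Ø).
It functions as the subject of "admitted", so the gap sits immediately after word 9 ("said").
Base order: Every tenant has insisted that this chef said that who admitted that Felix bought every photograph overnight.

9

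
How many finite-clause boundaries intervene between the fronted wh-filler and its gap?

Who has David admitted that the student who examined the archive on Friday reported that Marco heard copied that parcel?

3

"who" is extracted from the subject of "copied".
Boundaries crossed, outermost first: [that], [that], [Ø] — 3 in total.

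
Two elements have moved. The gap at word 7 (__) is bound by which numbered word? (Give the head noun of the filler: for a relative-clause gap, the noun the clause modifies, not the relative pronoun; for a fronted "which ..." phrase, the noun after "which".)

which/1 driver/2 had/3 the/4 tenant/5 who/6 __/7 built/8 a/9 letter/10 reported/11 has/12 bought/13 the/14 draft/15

5

The marked gap is inside the relative clause, the subject of "built".
Its filler is the head noun "tenant" (via "who"), at word 5.
(The other dependency links word 2 to a gap after word 11.)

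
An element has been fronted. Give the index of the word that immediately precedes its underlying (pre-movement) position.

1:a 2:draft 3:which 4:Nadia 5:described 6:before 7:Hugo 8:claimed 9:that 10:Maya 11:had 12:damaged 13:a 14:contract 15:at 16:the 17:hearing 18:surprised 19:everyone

5

The displaced element is "a draft" (word 2).
It functions as the direct object of "described", so the gap sits immediately after word 5 ("described").
Base order: Nadia described a draft before Hugo claimed that Maya had damaged a contract at the hearing.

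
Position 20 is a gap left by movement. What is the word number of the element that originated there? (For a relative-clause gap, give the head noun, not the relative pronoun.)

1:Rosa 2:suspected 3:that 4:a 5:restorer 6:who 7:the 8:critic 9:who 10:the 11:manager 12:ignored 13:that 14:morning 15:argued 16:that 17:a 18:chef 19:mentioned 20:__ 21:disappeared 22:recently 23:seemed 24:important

The gap at 20 is the subject of "disappeared", inside a relative clause.
The relative pronoun is "who" (word 6); it is bound by the head noun immediately before it.
Its filler is the head noun "restorer", at word 5.

5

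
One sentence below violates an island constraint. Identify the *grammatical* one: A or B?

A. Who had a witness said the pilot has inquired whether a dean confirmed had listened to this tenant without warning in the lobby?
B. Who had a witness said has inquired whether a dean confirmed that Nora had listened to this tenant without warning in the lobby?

In A, the wh-phrase is extracted from inside a wh-island (introduced by "whether"), which blocks movement.
In B, the extraction path crosses only that-complement boundaries, which are transparent.
So B is grammatical.

B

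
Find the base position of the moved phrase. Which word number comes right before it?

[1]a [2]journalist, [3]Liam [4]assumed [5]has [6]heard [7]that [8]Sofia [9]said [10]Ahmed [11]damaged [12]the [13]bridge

4

The displaced element is "a journalist" (word 2).
It is linked across 1 clause boundary (Ø).
It functions as the subject of "heard", so the gap sits immediately after word 4 ("assumed").
Base order: Liam assumed a journalist has heard that Sofia said Ahmed damaged the bridge.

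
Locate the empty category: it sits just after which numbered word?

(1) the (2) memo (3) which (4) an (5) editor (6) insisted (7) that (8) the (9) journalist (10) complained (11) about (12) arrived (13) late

The displaced element is "the memo" (word 2).
It is linked across 1 clause boundary (that).
It functions as the object of the preposition "about" of "complained", so the gap sits immediately after word 11 ("about").
Base order: An editor insisted that the journalist complained about the memo.

11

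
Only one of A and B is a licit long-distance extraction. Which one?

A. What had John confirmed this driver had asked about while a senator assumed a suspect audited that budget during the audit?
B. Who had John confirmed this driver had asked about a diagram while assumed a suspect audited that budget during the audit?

A

In B, the wh-phrase is extracted from inside an adjunct island (introduced by "while"), which blocks movement.
In A, the extraction path crosses only that-complement boundaries, which are transparent.
So A is grammatical.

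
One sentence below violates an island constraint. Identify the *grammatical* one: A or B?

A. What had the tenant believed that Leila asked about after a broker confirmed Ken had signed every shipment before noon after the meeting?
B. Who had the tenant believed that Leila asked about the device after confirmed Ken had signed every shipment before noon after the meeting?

A

In B, the wh-phrase is extracted from inside an adjunct island (introduced by "after"), which blocks movement.
In A, the extraction path crosses only that-complement boundaries, which are transparent.
So A is grammatical.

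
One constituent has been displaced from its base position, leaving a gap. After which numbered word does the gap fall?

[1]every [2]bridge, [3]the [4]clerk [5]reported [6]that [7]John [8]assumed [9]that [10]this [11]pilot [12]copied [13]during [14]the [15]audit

12

The displaced element is "every bridge" (word 2).
It is linked across 2 clause boundaries (that → that).
It functions as the direct object of "copied", so the gap sits immediately after word 12 ("copied").
Base order: The clerk reported that John assumed that this pilot copied every bridge during the audit.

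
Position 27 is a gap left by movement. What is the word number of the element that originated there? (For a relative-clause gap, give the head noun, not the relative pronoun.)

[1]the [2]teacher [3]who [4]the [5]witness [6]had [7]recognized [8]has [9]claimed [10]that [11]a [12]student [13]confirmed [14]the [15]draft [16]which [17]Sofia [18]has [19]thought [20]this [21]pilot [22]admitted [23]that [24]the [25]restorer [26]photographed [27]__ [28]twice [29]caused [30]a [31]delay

The gap at 27 is the object of "photographed", inside a relative clause.
The relative pronoun is "which" (word 16); it is bound by the head noun immediately before it.
Its filler is the head noun "draft", at word 15.

15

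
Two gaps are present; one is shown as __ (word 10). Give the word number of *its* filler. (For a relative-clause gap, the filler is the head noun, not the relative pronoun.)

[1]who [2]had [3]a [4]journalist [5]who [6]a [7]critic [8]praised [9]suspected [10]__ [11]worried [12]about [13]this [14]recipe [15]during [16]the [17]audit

The marked gap is the subject of "worried".
Its filler is the fronted wh-phrase "who", at word 1.
(The other dependency links word 4 to a gap after word 8.)

1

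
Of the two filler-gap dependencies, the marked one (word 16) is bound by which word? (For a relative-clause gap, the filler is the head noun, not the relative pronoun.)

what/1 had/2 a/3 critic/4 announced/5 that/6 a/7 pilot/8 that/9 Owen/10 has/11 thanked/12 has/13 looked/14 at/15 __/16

1

The marked gap is the object of the preposition "at" of "looked".
Its filler is the fronted wh-phrase "what", at word 1.
(The other dependency links word 8 to a gap after word 12.)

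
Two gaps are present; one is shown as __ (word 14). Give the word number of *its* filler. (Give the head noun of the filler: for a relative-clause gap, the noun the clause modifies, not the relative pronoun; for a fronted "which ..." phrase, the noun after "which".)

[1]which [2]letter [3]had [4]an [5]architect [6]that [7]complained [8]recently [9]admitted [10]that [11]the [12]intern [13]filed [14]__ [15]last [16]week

2

The marked gap is the direct object of "filed".
Its filler is the fronted wh-phrase "which letter", at word 2.
(The other dependency links word 5 to a gap after word 6.)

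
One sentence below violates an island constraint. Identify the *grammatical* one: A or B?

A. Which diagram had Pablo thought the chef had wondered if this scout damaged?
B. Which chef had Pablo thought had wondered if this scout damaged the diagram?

In A, the wh-phrase is extracted from inside a wh-island (introduced by "if"), which blocks movement.
In B, the extraction path crosses only that-complement boundaries, which are transparent.
So B is grammatical.

B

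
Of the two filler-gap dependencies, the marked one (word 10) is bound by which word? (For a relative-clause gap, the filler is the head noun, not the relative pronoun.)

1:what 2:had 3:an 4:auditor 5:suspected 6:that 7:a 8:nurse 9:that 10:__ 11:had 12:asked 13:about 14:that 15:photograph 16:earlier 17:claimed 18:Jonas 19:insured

The marked gap is inside the relative clause, the subject of "asked".
Its filler is the head noun "nurse" (via "that"), at word 8.
(The other dependency links word 1 to a gap after word 19.)

8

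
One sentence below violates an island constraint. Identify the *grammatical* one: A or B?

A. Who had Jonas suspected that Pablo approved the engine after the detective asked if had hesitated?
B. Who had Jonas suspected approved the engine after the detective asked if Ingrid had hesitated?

B

In A, the wh-phrase is extracted from inside an adjunct island (introduced by "after"), which blocks movement.
In B, the extraction path crosses only that-complement boundaries, which are transparent.
So B is grammatical.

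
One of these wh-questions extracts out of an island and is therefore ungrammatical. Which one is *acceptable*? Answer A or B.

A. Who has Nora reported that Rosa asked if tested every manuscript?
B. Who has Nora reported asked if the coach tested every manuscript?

In A, the wh-phrase is extracted from inside a wh-island (introduced by "if"), which blocks movement.
In B, the extraction path crosses only that-complement boundaries, which are transparent.
So B is grammatical.

B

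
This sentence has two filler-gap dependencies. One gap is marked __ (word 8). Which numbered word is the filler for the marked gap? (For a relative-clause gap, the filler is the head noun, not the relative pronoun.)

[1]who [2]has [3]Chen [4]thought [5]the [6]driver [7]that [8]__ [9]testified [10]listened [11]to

6

The marked gap is inside the relative clause, the subject of "testified".
Its filler is the head noun "driver" (via "that"), at word 6.
(The other dependency links word 1 to a gap after word 11.)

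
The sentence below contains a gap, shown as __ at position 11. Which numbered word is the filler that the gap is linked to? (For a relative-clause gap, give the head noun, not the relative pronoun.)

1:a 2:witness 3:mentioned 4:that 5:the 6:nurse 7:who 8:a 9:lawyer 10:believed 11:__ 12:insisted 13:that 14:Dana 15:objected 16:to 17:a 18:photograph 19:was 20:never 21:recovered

The gap at 11 is the subject of "insisted", inside a relative clause.
The relative pronoun is "who" (word 7); it is bound by the head noun immediately before it.
Its filler is the head noun "nurse", at word 6.

6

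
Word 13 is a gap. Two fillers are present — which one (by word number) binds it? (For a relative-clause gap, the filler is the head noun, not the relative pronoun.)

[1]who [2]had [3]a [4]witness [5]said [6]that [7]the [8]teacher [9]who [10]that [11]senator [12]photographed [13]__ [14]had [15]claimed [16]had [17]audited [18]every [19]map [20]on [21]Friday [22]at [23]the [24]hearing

8

The marked gap is inside the relative clause, the direct object of "photographed".
Its filler is the head noun "teacher" (via "who"), at word 8.
(The other dependency links word 1 to a gap after word 15.)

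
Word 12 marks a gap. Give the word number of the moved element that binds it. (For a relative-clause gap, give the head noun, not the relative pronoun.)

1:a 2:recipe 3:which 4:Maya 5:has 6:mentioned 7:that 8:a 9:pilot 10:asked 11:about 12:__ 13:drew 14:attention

The gap at 12 is the prepositional object of "asked", inside a relative clause.
The relative pronoun is "which" (word 3); it is bound by the head noun immediately before it.
Its filler is the head noun "recipe", at word 2.

2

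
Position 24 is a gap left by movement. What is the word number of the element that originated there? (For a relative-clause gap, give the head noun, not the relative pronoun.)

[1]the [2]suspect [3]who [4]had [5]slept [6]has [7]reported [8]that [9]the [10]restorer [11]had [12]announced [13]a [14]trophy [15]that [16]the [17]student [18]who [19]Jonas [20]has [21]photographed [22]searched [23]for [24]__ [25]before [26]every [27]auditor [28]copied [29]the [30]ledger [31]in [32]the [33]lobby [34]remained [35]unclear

14

The gap at 24 is the prepositional object of "searched", inside a relative clause.
The relative pronoun is "that" (word 15); it is bound by the head noun immediately before it.
Its filler is the head noun "trophy", at word 14.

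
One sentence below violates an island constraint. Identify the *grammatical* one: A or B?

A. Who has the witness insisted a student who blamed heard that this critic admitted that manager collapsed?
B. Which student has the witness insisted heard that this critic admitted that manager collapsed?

B

In A, the wh-phrase is extracted from inside a complex-NP island (relative clause) (introduced by "who"), which blocks movement.
In B, the extraction path crosses only that-complement boundaries, which are transparent.
So B is grammatical.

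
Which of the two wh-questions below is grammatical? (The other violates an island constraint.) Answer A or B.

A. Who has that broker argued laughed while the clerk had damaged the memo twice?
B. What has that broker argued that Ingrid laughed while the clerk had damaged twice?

A

In B, the wh-phrase is extracted from inside an adjunct island (introduced by "while"), which blocks movement.
In A, the extraction path crosses only that-complement boundaries, which are transparent.
So A is grammatical.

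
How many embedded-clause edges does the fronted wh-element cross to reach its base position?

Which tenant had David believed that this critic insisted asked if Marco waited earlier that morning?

2

"which tenant" is extracted from the subject of "asked".
Boundaries crossed, outermost first: [that], [Ø] — 2 in total.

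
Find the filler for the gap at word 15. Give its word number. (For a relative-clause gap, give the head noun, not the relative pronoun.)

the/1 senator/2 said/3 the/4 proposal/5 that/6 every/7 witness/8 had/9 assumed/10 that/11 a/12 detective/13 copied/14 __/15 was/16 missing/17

5

The gap at 15 is the object of "copied", inside a relative clause.
The relative pronoun is "that" (word 6); it is bound by the head noun immediately before it.
Its filler is the head noun "proposal", at word 5.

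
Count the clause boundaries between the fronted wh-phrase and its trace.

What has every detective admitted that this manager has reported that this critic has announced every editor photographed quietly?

3

"what" is extracted from the object of "photographed".
Boundaries crossed, outermost first: [that], [that], [Ø] — 3 in total.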